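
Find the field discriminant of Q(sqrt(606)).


For K = Q(sqrt(d)) with d squarefree: disc(K) = d if d = 1 mod 4, and disc(K) = 4d if d = 2 or 3 mod 4.
Here d = 606, and d mod 4 = 2.
d = 2 mod 4, not 1 (O_K = Z[sqrt(d)]), so disc(K) = 4d = 4 * (606) = 2424

2424


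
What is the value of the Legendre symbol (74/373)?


p = 373 is prime, so compute (74/373) with the reciprocity algorithm (Jacobi-symbol steps: pull out 2s via (2/n), flip via reciprocity, reduce):
  pull out 2: (2/373) = -1  (since 373 mod 8 = 5)
  reciprocity: (37/373) -> +(373/37)
  reduce: (3/37)
  reciprocity: (3/37) -> +(37/3)
  reduce: (1/3)
  (1/3) = 1
Product of signs = -1
(74/373) = -1

-1


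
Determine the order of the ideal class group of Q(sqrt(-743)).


K = Q(sqrt(-743)). d mod 4 = 1, so D = disc(K) = d = -743
h(K) equals the number of primitive reduced positive-definite forms (a, b, c) = a*x^2 + b*x*y + c*y^2 with b^2 - 4ac = D,
where reduced means |b| <= a <= c, with b >= 0 whenever |b| = a or a = c, and primitive means gcd(a, b, c) = 1.
Reduced forces 3a^2 <= |D| = 743, so 1 <= a <= 15; b must have the parity of D, and c = (b^2 - D)/(4a) must be an integer >= a.
Enumerate a = 1..15, b in [-a, a]:
  a=1: (1, 1, 186)  [1]
  a=2: (2, -1, 93), (2, 1, 93)  [2]
  a=3: (3, -1, 62), (3, 1, 62)  [2]
  a=4: (4, -3, 47), (4, 3, 47)  [2]
  a=5: none
  a=6: (6, -5, 32), (6, -1, 31), (6, 1, 31), (6, 5, 32)  [4]
  a=7: none
  a=8: (8, -5, 24), (8, 5, 24)  [2]
  a=9: (9, -7, 22), (9, 7, 22)  [2]
  a=10: none
  a=11: (11, -7, 18), (11, 7, 18)  [2]
  a=12: (12, -11, 18), (12, -5, 16), (12, 5, 16), (12, 11, 18)  [4]
  a=13..15: none
Total reduced forms: 1 + 2 + 2 + 2 + 4 + 2 + 2 + 2 + 4 = 21
h = 21

21


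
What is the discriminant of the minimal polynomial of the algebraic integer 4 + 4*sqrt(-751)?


The element 4 + 4*sqrt(-751) has minimal polynomial:
x^2 - 8*x + 12032
Discriminant = (-8)^2 - 4*(12032)
= 64 - 48128
= -48064

-48064


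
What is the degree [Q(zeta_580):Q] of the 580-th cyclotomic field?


The degree equals Euler's totient phi(580).
580 = 2^2 * 5 * 29
phi(580) = 224

224


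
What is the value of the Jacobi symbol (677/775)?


Compute (677/775) via quadratic reciprocity:
  reciprocity: (677/775) -> +(775/677)
  reduce: (98/677)
  pull out 2: (2/677) = -1  (since 677 mod 8 = 5)
  reciprocity: (49/677) -> +(677/49)
  reduce: (40/49)
  pull out 2: (2/49) = +1  (since 49 mod 8 = 1)
  pull out 2: (2/49) = +1  (since 49 mod 8 = 1)
  pull out 2: (2/49) = +1  (since 49 mod 8 = 1)
  reciprocity: (5/49) -> +(49/5)
  reduce: (4/5)
  pull out 2: (2/5) = -1  (since 5 mod 8 = 5)
  pull out 2: (2/5) = -1  (since 5 mod 8 = 5)
  (1/5) = 1
Product of signs = -1

-1


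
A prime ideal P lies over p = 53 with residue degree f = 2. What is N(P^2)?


N(P^a) = p^(a*f)
= 53^(2*2)
= 53^4
= 7890481

7890481


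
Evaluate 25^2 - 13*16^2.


x^2 - d*y^2
= 25^2 - 13*16^2
= 625 - 3328
= -2703

-2703


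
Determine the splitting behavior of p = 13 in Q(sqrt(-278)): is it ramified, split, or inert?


K = Q(sqrt(-278)). Since d mod 4 = 2, disc(K) = -1112.
Check p | disc: -1112 mod 13 = 6.
p does not divide disc. Compute Legendre symbol (d/p):
8^((13-1)/2) mod 13 = -1
(d/p) = -1, so p is inert: (p) stays prime with e=1, f=2, g=1.
Therefore p is inert.

inert


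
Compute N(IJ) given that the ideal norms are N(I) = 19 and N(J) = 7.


N(IJ) = N(I) * N(J)
= 19 * 7
= 133

133


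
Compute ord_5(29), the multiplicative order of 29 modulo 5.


We want ord_5(29), the smallest k >= 1 with 29^k = 1 mod 5.
n = 5 = 5, phi(5) = 4; the order divides phi(n).
Divisors of 4: 1, 2, 4
Repeated squaring mod 5: 29^1 = 4, 29^2 = 1, 29^4 = 1
Test divisors in increasing order:
  k=1: 29^1 = 4 mod 5
  k=2: 29^2 = 1 mod 5  <- first divisor giving 1
Order = 2

2


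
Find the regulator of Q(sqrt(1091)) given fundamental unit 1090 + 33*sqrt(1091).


epsilon = 1090 + 33*sqrt(1091)
= 2179.9995
R = ln(2179.9995)
= 7.6871

7.6871


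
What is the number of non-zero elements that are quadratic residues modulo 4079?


For prime p, the number of non-zero quadratic residues is (p-1)/2.
= (4079-1)/2
= 2039

2039


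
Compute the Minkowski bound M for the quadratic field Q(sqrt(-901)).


d = -901, d mod 4 = 3, so disc(K) = 4d = -3604; |disc(K)| = 3604
Imaginary quadratic field, so n = 2, s = r2 = 1, r1 = 0
M = (n!/n^n) * (4/pi)^s * sqrt(|disc(K)|) = (2!/2^2) * (4/pi)^1 * sqrt(3604)
= 0.5 * 1.273240 * 60.033324
= 38.2184

38.2184


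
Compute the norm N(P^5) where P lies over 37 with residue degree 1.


N(P^a) = p^(a*f)
= 37^(5*1)
= 37^5
= 69343957

69343957


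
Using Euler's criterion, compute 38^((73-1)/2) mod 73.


p = 73 is prime and the exponent is (p-1)/2 = 36, so by Euler's criterion 38^36 = (38/73) = +1 or -1 mod 73.
Compute by square-and-multiply:
  36 = 32 + 4 (binary 100100)
  Repeated squaring mod 73: 38^1 = 38, 38^2 = 57, 38^4 = 37, 38^8 = 55, 38^16 = 32, 38^32 = 2
  38^36 = 38^32 * 38^4 = 2 * 37 mod 73
    2 * 37 = 74 = 1 mod 73
  38^36 = 1 mod 73
Result 1: 38 is a quadratic residue mod 73.
38^36 mod 73 = 1

1


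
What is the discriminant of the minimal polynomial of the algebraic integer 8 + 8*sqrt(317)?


The element 8 + 8*sqrt(317) has minimal polynomial:
x^2 - 16*x - 20224
Discriminant = (-16)^2 - 4*(-20224)
= 256 + 80896
= 81152

81152


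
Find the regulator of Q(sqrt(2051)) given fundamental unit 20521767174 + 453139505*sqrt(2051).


epsilon = 20521767174 + 453139505*sqrt(2051)
= 4.1044e+10
R = ln(4.1044e+10)
= 24.4379

24.4379


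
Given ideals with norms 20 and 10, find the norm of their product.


N(IJ) = N(I) * N(J)
= 20 * 10
= 200

200


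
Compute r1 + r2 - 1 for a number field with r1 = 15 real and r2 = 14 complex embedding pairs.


By Dirichlet's unit theorem:
rank = r1 + r2 - 1
= 15 + 14 - 1
= 28

28


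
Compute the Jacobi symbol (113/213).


Compute (113/213) via quadratic reciprocity:
  reciprocity: (113/213) -> +(213/113)
  reduce: (100/113)
  pull out 2: (2/113) = +1  (since 113 mod 8 = 1)
  pull out 2: (2/113) = +1  (since 113 mod 8 = 1)
  reciprocity: (25/113) -> +(113/25)
  reduce: (13/25)
  reciprocity: (13/25) -> +(25/13)
  reduce: (12/13)
  pull out 2: (2/13) = -1  (since 13 mod 8 = 5)
  pull out 2: (2/13) = -1  (since 13 mod 8 = 5)
  reciprocity: (3/13) -> +(13/3)
  reduce: (1/3)
  (1/3) = 1
Product of signs = 1

1


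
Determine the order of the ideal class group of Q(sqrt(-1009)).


K = Q(sqrt(-1009)). d mod 4 = 3, so D = disc(K) = 4d = -4036
h(K) equals the number of primitive reduced positive-definite forms (a, b, c) = a*x^2 + b*x*y + c*y^2 with b^2 - 4ac = D,
where reduced means |b| <= a <= c, with b >= 0 whenever |b| = a or a = c, and primitive means gcd(a, b, c) = 1.
Reduced forces 3a^2 <= |D| = 4036, so 1 <= a <= 36; b must have the parity of D, and c = (b^2 - D)/(4a) must be an integer >= a.
Enumerate a = 1..36, b in [-a, a]:
  a=1: (1, 0, 1009)  [1]
  a=2: (2, 2, 505)  [1]
  a=3..4: none
  a=5: (5, -2, 202), (5, 2, 202)  [2]
  a=6..9: none
  a=10: (10, -2, 101), (10, 2, 101)  [2]
  a=11: (11, -10, 94), (11, 10, 94)  [2]
  a=12..18: none
  a=19: (19, -12, 55), (19, 12, 55)  [2]
  a=20..21: none
  a=22: (22, -10, 47), (22, 10, 47)  [2]
  a=23: (23, -14, 46), (23, 14, 46)  [2]
  a=24: none
  a=25: (25, -8, 41), (25, 8, 41)  [2]
  a=26..28: none
  a=29: (29, -16, 37), (29, 16, 37)  [2]
  a=30: none
  a=31: (31, -26, 38), (31, 26, 38)  [2]
  a=32..36: none
Total reduced forms: 1 + 1 + 2 + 2 + 2 + 2 + 2 + 2 + 2 + 2 + 2 = 20
h = 20

20


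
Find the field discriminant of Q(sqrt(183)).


For K = Q(sqrt(d)) with d squarefree: disc(K) = d if d = 1 mod 4, and disc(K) = 4d if d = 2 or 3 mod 4.
Here d = 183, and d mod 4 = 3.
d = 3 mod 4, not 1 (O_K = Z[sqrt(d)]), so disc(K) = 4d = 4 * (183) = 732

732


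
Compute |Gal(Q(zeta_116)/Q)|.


|Gal(Q(zeta_116)/Q)| = phi(116)
= 56

56


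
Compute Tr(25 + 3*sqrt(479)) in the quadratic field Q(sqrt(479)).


Tr(a + b*sqrt(d)) = (a + b*sqrt(d)) + (a - b*sqrt(d)) = 2a
= 2 * (25)
= 50

50


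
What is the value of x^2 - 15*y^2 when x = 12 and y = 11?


x^2 - d*y^2
= 12^2 - 15*11^2
= 144 - 1815
= -1671

-1671


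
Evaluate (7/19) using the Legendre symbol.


p = 19 is prime, so compute (7/19) with the reciprocity algorithm (Jacobi-symbol steps: pull out 2s via (2/n), flip via reciprocity, reduce):
  reciprocity: (7/19) -> -(19/7)
  reduce: (5/7)
  reciprocity: (5/7) -> +(7/5)
  reduce: (2/5)
  pull out 2: (2/5) = -1  (since 5 mod 8 = 5)
  (1/5) = 1
Product of signs = 1
(7/19) = 1

1


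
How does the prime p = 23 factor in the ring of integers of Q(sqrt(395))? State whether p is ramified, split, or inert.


K = Q(sqrt(395)). Since d mod 4 = 3, disc(K) = 1580.
Check p | disc: 1580 mod 23 = 16.
p does not divide disc. Compute Legendre symbol (d/p):
4^((23-1)/2) mod 23 = 1
(d/p) = 1, so p splits: (p) = P*P' with e=1, f=1, g=2.
Therefore p is split.

split


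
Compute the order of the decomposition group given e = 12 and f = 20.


|D_P| = e * f
= 12 * 20
= 240

240


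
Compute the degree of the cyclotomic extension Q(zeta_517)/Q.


The degree equals Euler's totient phi(517).
517 = 11 * 47
phi(517) = 460

460


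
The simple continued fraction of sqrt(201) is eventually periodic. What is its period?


Run the CF algorithm for sqrt(201).
a_0 = floor(sqrt(201)) = 14; set m_0=0, q_0=1.
Recurrence: m' = q*a - m,  q' = (d - m'^2)/q,  a' = floor((a_0 + m')/q').
  step 1: m=14, q=5, a=5
  step 2: m=11, q=16, a=1
  step 3: m=5, q=11, a=1
  step 4: m=6, q=15, a=1
  step 5: m=9, q=8, a=2
  step 6: m=7, q=19, a=1
  step 7: m=12, q=3, a=8
  step 8: m=12, q=19, a=1
  step 9: m=7, q=8, a=2
  step 10: m=9, q=15, a=1
  step 11: m=6, q=11, a=1
  step 12: m=5, q=16, a=1
  step 13: m=11, q=5, a=5
  step 14: m=14, q=1, a=28
a_14 = 2*a_0 = 28, so the period closes here.
sqrt(201) = [14; 5, 1, 1, 1, 2, 1, 8, 1, 2, 1, 1, 1, 5, 28]
Period length = 14

14


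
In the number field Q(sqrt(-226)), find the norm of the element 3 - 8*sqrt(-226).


N(a + b*sqrt(d)) = a^2 - d*b^2
= (3)^2 - (-226)*(-8)^2
= 9 + 14464
= 14473

14473


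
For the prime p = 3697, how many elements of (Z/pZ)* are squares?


For prime p, the number of non-zero quadratic residues is (p-1)/2.
= (3697-1)/2
= 1848

1848


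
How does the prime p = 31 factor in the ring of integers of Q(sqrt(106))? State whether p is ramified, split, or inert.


K = Q(sqrt(106)). Since d mod 4 = 2, disc(K) = 424.
Check p | disc: 424 mod 31 = 21.
p does not divide disc. Compute Legendre symbol (d/p):
13^((31-1)/2) mod 31 = -1
(d/p) = -1, so p is inert: (p) stays prime with e=1, f=2, g=1.
Therefore p is inert.

inert


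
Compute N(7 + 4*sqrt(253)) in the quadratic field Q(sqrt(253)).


N(a + b*sqrt(d)) = a^2 - d*b^2
= (7)^2 - (253)*(4)^2
= 49 - 4048
= -3999

-3999


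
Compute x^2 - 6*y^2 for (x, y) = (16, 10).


x^2 - d*y^2
= 16^2 - 6*10^2
= 256 - 600
= -344

-344


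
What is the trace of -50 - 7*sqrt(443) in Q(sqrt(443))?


Tr(a + b*sqrt(d)) = (a + b*sqrt(d)) + (a - b*sqrt(d)) = 2a
= 2 * (-50)
= -100

-100


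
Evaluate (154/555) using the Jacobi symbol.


Compute (154/555) via quadratic reciprocity:
  pull out 2: (2/555) = -1  (since 555 mod 8 = 3)
  reciprocity: (77/555) -> +(555/77)
  reduce: (16/77)
  pull out 2: (2/77) = -1  (since 77 mod 8 = 5)
  pull out 2: (2/77) = -1  (since 77 mod 8 = 5)
  pull out 2: (2/77) = -1  (since 77 mod 8 = 5)
  pull out 2: (2/77) = -1  (since 77 mod 8 = 5)
  (1/77) = 1
Product of signs = -1

-1


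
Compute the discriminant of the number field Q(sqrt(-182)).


For K = Q(sqrt(d)) with d squarefree: disc(K) = d if d = 1 mod 4, and disc(K) = 4d if d = 2 or 3 mod 4.
Here d = -182, and d mod 4 = 2.
d = 2 mod 4, not 1 (O_K = Z[sqrt(d)]), so disc(K) = 4d = 4 * (-182) = -728

-728


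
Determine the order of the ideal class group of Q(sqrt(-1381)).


K = Q(sqrt(-1381)). d mod 4 = 3, so D = disc(K) = 4d = -5524
h(K) equals the number of primitive reduced positive-definite forms (a, b, c) = a*x^2 + b*x*y + c*y^2 with b^2 - 4ac = D,
where reduced means |b| <= a <= c, with b >= 0 whenever |b| = a or a = c, and primitive means gcd(a, b, c) = 1.
Reduced forces 3a^2 <= |D| = 5524, so 1 <= a <= 42; b must have the parity of D, and c = (b^2 - D)/(4a) must be an integer >= a.
Enumerate a = 1..42, b in [-a, a]:
  a=1: (1, 0, 1381)  [1]
  a=2: (2, 2, 691)  [1]
  a=3..4: none
  a=5: (5, -4, 277), (5, 4, 277)  [2]
  a=6..9: none
  a=10: (10, -6, 139), (10, 6, 139)  [2]
  a=11: (11, -8, 127), (11, 8, 127)  [2]
  a=12: none
  a=13: (13, -12, 109), (13, 12, 109)  [2]
  a=14..16: none
  a=17: (17, -16, 85), (17, 16, 85)  [2]
  a=18: none
  a=19: (19, -10, 74), (19, 10, 74)  [2]
  a=20..21: none
  a=22: (22, -14, 65), (22, 14, 65)  [2]
  a=23..24: none
  a=25: (25, -24, 61), (25, 24, 61)  [2]
  a=26: (26, -14, 55), (26, 14, 55)  [2]
  a=27..30: none
  a=31: (31, -26, 50), (31, 26, 50)  [2]
  a=32..33: none
  a=34: (34, -18, 43), (34, 18, 43)  [2]
  a=35..36: none
  a=37: (37, -10, 38), (37, 10, 38)  [2]
  a=38..42: none
Total reduced forms: 1 + 1 + 2 + 2 + 2 + 2 + 2 + 2 + 2 + 2 + 2 + 2 + 2 + 2 = 26
h = 26

26


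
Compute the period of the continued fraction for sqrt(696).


Run the CF algorithm for sqrt(696).
a_0 = floor(sqrt(696)) = 26; set m_0=0, q_0=1.
Recurrence: m' = q*a - m,  q' = (d - m'^2)/q,  a' = floor((a_0 + m')/q').
  step 1: m=26, q=20, a=2
  step 2: m=14, q=25, a=1
  step 3: m=11, q=23, a=1
  step 4: m=12, q=24, a=1
  step 5: m=12, q=23, a=1
  step 6: m=11, q=25, a=1
  step 7: m=14, q=20, a=2
  step 8: m=26, q=1, a=52
a_8 = 2*a_0 = 52, so the period closes here.
sqrt(696) = [26; 2, 1, 1, 1, 1, 1, 2, 52]
Period length = 8

8


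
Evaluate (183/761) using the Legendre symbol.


p = 761 is prime, so compute (183/761) with the reciprocity algorithm (Jacobi-symbol steps: pull out 2s via (2/n), flip via reciprocity, reduce):
  reciprocity: (183/761) -> +(761/183)
  reduce: (29/183)
  reciprocity: (29/183) -> +(183/29)
  reduce: (9/29)
  reciprocity: (9/29) -> +(29/9)
  reduce: (2/9)
  pull out 2: (2/9) = +1  (since 9 mod 8 = 1)
  (1/9) = 1
Product of signs = 1
(183/761) = 1

1


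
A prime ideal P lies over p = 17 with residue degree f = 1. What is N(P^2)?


N(P^a) = p^(a*f)
= 17^(2*1)
= 17^2
= 289

289


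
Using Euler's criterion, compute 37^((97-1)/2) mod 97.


p = 97 is prime and the exponent is (p-1)/2 = 48, so by Euler's criterion 37^48 = (37/97) = +1 or -1 mod 97.
Compute by square-and-multiply:
  48 = 32 + 16 (binary 110000)
  Repeated squaring mod 97: 37^1 = 37, 37^2 = 11, 37^4 = 24, 37^8 = 91, 37^16 = 36, 37^32 = 35
  37^48 = 37^32 * 37^16 = 35 * 36 mod 97
    35 * 36 = 1260 = 96 mod 97
  37^48 = 96 mod 97
Result 96 = p - 1 = -1 mod 97: 37 is a quadratic non-residue mod 97. As a residue in [0, p-1] the value is 96.
37^48 mod 97 = 96

96


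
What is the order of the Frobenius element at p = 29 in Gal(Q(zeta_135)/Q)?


The Frobenius at p in Gal(Q(zeta_n)/Q) = (Z/nZ)* is the class of p, so its order is ord_135(29), the smallest k >= 1 with 29^k = 1 mod 135.
n = 135 = 3^3 * 5, phi(135) = 72; the order divides phi(n).
Divisors of 72: 1, 2, 3, 4, 6, 8, 9, 12, 18, 24, 36, 72
Repeated squaring mod 135: 29^1 = 29, 29^2 = 31, 29^4 = 16, 29^8 = 121, 29^16 = 61, 29^32 = 76, 29^64 = 106
Test divisors in increasing order:
  k=1: 29^1 = 29 mod 135
  k=2: 29^2 = 31 mod 135
  k=3: 29^3 = 31 * 29 = 89 mod 135
  k=4: 29^4 = 16 mod 135
  k=6: 29^6 = 16 * 31 = 91 mod 135
  k=8: 29^8 = 121 mod 135
  k=9: 29^9 = 121 * 29 = 134 mod 135
  k=12: 29^12 = 121 * 16 = 46 mod 135
  k=18: 29^18 = 61 * 31 = 1 mod 135  <- first divisor giving 1
Order = 18

18


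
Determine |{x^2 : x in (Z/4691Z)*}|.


For prime p, the number of non-zero quadratic residues is (p-1)/2.
= (4691-1)/2
= 2345

2345


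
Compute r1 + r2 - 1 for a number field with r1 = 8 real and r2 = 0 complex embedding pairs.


By Dirichlet's unit theorem:
rank = r1 + r2 - 1
= 8 + 0 - 1
= 7

7


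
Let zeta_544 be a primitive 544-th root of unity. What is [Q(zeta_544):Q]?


The degree equals Euler's totient phi(544).
544 = 2^5 * 17
phi(544) = 256

256


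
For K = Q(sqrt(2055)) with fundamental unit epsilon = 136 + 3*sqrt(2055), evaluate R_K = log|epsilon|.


epsilon = 136 + 3*sqrt(2055)
= 271.9963
R = ln(271.9963)
= 5.6058

5.6058


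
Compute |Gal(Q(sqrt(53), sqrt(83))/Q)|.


The 2 square roots of distinct primes are multiplicatively independent over Q,
so [K:Q] = 2^2 and Gal(K/Q) is isomorphic to (Z/2Z)^2.
|Gal| = 2^2 = 4

4


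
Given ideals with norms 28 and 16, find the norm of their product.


N(IJ) = N(I) * N(J)
= 28 * 16
= 448

448


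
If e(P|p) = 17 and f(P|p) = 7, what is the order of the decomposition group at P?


|D_P| = e * f
= 17 * 7
= 119

119


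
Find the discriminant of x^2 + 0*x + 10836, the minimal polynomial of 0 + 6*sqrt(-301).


The element 0 + 6*sqrt(-301) has minimal polynomial:
x^2 + 0*x + 10836
Discriminant = (0)^2 - 4*(10836)
= 0 - 43344
= -43344

-43344


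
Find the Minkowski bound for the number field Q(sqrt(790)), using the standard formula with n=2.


d = 790, d mod 4 = 2, so disc(K) = 4d = 3160; |disc(K)| = 3160
Real quadratic field, so n = 2, s = r2 = 0, r1 = 2
M = (n!/n^n) * (4/pi)^s * sqrt(|disc(K)|) = (2!/2^2) * (4/pi)^0 * sqrt(3160)
= 0.5 * 1.000000 * 56.213877
= 28.1069

28.1069


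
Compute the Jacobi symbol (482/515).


Compute (482/515) via quadratic reciprocity:
  pull out 2: (2/515) = -1  (since 515 mod 8 = 3)
  reciprocity: (241/515) -> +(515/241)
  reduce: (33/241)
  reciprocity: (33/241) -> +(241/33)
  reduce: (10/33)
  pull out 2: (2/33) = +1  (since 33 mod 8 = 1)
  reciprocity: (5/33) -> +(33/5)
  reduce: (3/5)
  reciprocity: (3/5) -> +(5/3)
  reduce: (2/3)
  pull out 2: (2/3) = -1  (since 3 mod 8 = 3)
  (1/3) = 1
Product of signs = 1

1


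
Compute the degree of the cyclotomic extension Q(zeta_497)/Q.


The degree equals Euler's totient phi(497).
497 = 7 * 71
phi(497) = 420

420


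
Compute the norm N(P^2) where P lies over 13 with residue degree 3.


N(P^a) = p^(a*f)
= 13^(2*3)
= 13^6
= 4826809

4826809


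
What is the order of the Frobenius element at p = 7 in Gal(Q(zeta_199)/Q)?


The Frobenius at p in Gal(Q(zeta_n)/Q) = (Z/nZ)* is the class of p, so its order is ord_199(7), the smallest k >= 1 with 7^k = 1 mod 199.
n = 199 = 199, phi(199) = 198; the order divides phi(n).
Divisors of 198: 1, 2, 3, 6, 9, 11, 18, 22, 33, 66, 99, 198
Repeated squaring mod 199: 7^1 = 7, 7^2 = 49, 7^4 = 13, 7^8 = 169, 7^16 = 104, 7^32 = 70, 7^64 = 124, 7^128 = 53
Test divisors in increasing order:
  k=1: 7^1 = 7 mod 199
  k=2: 7^2 = 49 mod 199
  k=3: 7^3 = 49 * 7 = 144 mod 199
  k=6: 7^6 = 13 * 49 = 40 mod 199
  k=9: 7^9 = 169 * 7 = 188 mod 199
  k=11: 7^11 = 169 * 49 * 7 = 58 mod 199
  k=18: 7^18 = 104 * 49 = 121 mod 199
  k=22: 7^22 = 104 * 13 * 49 = 180 mod 199
  k=33: 7^33 = 70 * 7 = 92 mod 199
  k=66: 7^66 = 124 * 49 = 106 mod 199
  k=99: 7^99 = 124 * 70 * 49 * 7 = 1 mod 199  <- first divisor giving 1
Order = 99

99


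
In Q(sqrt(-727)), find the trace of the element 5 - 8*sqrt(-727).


Tr(a + b*sqrt(d)) = (a + b*sqrt(d)) + (a - b*sqrt(d)) = 2a
= 2 * (5)
= 10

10


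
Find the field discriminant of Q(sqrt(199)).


For K = Q(sqrt(d)) with d squarefree: disc(K) = d if d = 1 mod 4, and disc(K) = 4d if d = 2 or 3 mod 4.
Here d = 199, and d mod 4 = 3.
d = 3 mod 4, not 1 (O_K = Z[sqrt(d)]), so disc(K) = 4d = 4 * (199) = 796

796


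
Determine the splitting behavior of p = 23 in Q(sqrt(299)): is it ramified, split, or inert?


K = Q(sqrt(299)). Since d mod 4 = 3, disc(K) = 1196.
Check p | disc: 1196 mod 23 = 0.
p divides disc, so p ramifies: (p) = P^2 with e=2, f=1, g=1.
Therefore p is ramified.

ramified


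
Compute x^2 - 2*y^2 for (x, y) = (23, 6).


x^2 - d*y^2
= 23^2 - 2*6^2
= 529 - 72
= 457

457


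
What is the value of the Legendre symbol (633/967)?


p = 967 is prime, so compute (633/967) with the reciprocity algorithm (Jacobi-symbol steps: pull out 2s via (2/n), flip via reciprocity, reduce):
  reciprocity: (633/967) -> +(967/633)
  reduce: (334/633)
  pull out 2: (2/633) = +1  (since 633 mod 8 = 1)
  reciprocity: (167/633) -> +(633/167)
  reduce: (132/167)
  pull out 2: (2/167) = +1  (since 167 mod 8 = 7)
  pull out 2: (2/167) = +1  (since 167 mod 8 = 7)
  reciprocity: (33/167) -> +(167/33)
  reduce: (2/33)
  pull out 2: (2/33) = +1  (since 33 mod 8 = 1)
  (1/33) = 1
Product of signs = 1
(633/967) = 1

1


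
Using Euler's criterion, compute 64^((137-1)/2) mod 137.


p = 137 is prime and the exponent is (p-1)/2 = 68, so by Euler's criterion 64^68 = (64/137) = +1 or -1 mod 137.
Compute by square-and-multiply:
  68 = 64 + 4 (binary 1000100)
  Repeated squaring mod 137: 64^1 = 64, 64^2 = 123, 64^4 = 59, 64^8 = 56, 64^16 = 122, 64^32 = 88, 64^64 = 72
  64^68 = 64^64 * 64^4 = 72 * 59 mod 137
    72 * 59 = 4248 = 1 mod 137
  64^68 = 1 mod 137
Result 1: 64 is a quadratic residue mod 137.
64^68 mod 137 = 1

1


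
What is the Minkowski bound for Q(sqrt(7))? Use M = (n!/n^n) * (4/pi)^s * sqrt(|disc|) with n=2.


d = 7, d mod 4 = 3, so disc(K) = 4d = 28; |disc(K)| = 28
Real quadratic field, so n = 2, s = r2 = 0, r1 = 2
M = (n!/n^n) * (4/pi)^s * sqrt(|disc(K)|) = (2!/2^2) * (4/pi)^0 * sqrt(28)
= 0.5 * 1.000000 * 5.291503
= 2.6458

2.6458


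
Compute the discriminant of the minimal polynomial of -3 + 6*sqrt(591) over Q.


The element -3 + 6*sqrt(591) has minimal polynomial:
x^2 + 6*x - 21267
Discriminant = (6)^2 - 4*(-21267)
= 36 + 85068
= 85104

85104


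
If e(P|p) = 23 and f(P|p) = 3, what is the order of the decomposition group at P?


|D_P| = e * f
= 23 * 3
= 69

69


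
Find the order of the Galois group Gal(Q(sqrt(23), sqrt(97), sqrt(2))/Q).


The 3 square roots of distinct primes are multiplicatively independent over Q,
so [K:Q] = 2^3 and Gal(K/Q) is isomorphic to (Z/2Z)^3.
|Gal| = 2^3 = 8

8


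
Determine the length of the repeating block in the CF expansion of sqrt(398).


Run the CF algorithm for sqrt(398).
a_0 = floor(sqrt(398)) = 19; set m_0=0, q_0=1.
Recurrence: m' = q*a - m,  q' = (d - m'^2)/q,  a' = floor((a_0 + m')/q').
  step 1: m=19, q=37, a=1
  step 2: m=18, q=2, a=18
  step 3: m=18, q=37, a=1
  step 4: m=19, q=1, a=38
a_4 = 2*a_0 = 38, so the period closes here.
sqrt(398) = [19; 1, 18, 1, 38]
Period length = 4

4


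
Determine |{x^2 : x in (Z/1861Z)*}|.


For prime p, the number of non-zero quadratic residues is (p-1)/2.
= (1861-1)/2
= 930

930


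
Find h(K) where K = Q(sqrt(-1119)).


K = Q(sqrt(-1119)). d mod 4 = 1, so D = disc(K) = d = -1119
h(K) equals the number of primitive reduced positive-definite forms (a, b, c) = a*x^2 + b*x*y + c*y^2 with b^2 - 4ac = D,
where reduced means |b| <= a <= c, with b >= 0 whenever |b| = a or a = c, and primitive means gcd(a, b, c) = 1.
Reduced forces 3a^2 <= |D| = 1119, so 1 <= a <= 19; b must have the parity of D, and c = (b^2 - D)/(4a) must be an integer >= a.
Enumerate a = 1..19, b in [-a, a]:
  a=1: (1, 1, 280)  [1]
  a=2: (2, -1, 140), (2, 1, 140)  [2]
  a=3: (3, 3, 94)  [1]
  a=4: (4, -1, 70), (4, 1, 70)  [2]
  a=5: (5, -1, 56), (5, 1, 56)  [2]
  a=6: (6, -3, 47), (6, 3, 47)  [2]
  a=7: (7, -1, 40), (7, 1, 40)  [2]
  a=8: (8, -1, 35), (8, 1, 35)  [2]
  a=9: none
  a=10: (10, -9, 30), (10, -1, 28), (10, 1, 28), (10, 9, 30)  [4]
  a=11: (11, -5, 26), (11, 5, 26)  [2]
  a=12: (12, -9, 25), (12, 9, 25)  [2]
  a=13: (13, -5, 22), (13, 5, 22)  [2]
  a=14: (14, -13, 23), (14, -1, 20), (14, 1, 20), (14, 13, 23)  [4]
  a=15: (15, -9, 20), (15, 9, 20)  [2]
  a=16: (16, -15, 21), (16, 15, 21)  [2]
  a=17..19: none
Total reduced forms: 1 + 2 + 1 + 2 + 2 + 2 + 2 + 2 + 4 + 2 + 2 + 2 + 4 + 2 + 2 = 32
h = 32

32


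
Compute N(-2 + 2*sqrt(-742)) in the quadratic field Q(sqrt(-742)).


N(a + b*sqrt(d)) = a^2 - d*b^2
= (-2)^2 - (-742)*(2)^2
= 4 + 2968
= 2972

2972


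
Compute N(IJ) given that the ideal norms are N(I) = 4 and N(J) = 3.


N(IJ) = N(I) * N(J)
= 4 * 3
= 12

12


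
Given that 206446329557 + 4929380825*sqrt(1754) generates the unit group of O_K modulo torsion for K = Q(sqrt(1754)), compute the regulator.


epsilon = 206446329557 + 4929380825*sqrt(1754)
= 4.1289e+11
R = ln(4.1289e+11)
= 26.7465

26.7465


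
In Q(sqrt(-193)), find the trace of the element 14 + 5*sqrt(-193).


Tr(a + b*sqrt(d)) = (a + b*sqrt(d)) + (a - b*sqrt(d)) = 2a
= 2 * (14)
= 28

28


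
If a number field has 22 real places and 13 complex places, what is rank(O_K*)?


By Dirichlet's unit theorem:
rank = r1 + r2 - 1
= 22 + 13 - 1
= 34

34


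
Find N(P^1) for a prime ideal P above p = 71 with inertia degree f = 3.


N(P^a) = p^(a*f)
= 71^(1*3)
= 71^3
= 357911

357911


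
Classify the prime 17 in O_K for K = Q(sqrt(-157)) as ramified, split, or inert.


K = Q(sqrt(-157)). Since d mod 4 = 3, disc(K) = -628.
Check p | disc: -628 mod 17 = 1.
p does not divide disc. Compute Legendre symbol (d/p):
13^((17-1)/2) mod 17 = 1
(d/p) = 1, so p splits: (p) = P*P' with e=1, f=1, g=2.
Therefore p is split.

split


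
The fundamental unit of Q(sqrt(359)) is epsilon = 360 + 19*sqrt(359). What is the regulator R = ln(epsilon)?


epsilon = 360 + 19*sqrt(359)
= 719.9986
R = ln(719.9986)
= 6.5792

6.5792


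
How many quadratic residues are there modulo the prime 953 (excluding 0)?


For prime p, the number of non-zero quadratic residues is (p-1)/2.
= (953-1)/2
= 476

476


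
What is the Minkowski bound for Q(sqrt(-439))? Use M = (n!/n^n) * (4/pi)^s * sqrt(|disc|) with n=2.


d = -439, d mod 4 = 1, so disc(K) = d = -439; |disc(K)| = 439
Imaginary quadratic field, so n = 2, s = r2 = 1, r1 = 0
M = (n!/n^n) * (4/pi)^s * sqrt(|disc(K)|) = (2!/2^2) * (4/pi)^1 * sqrt(439)
= 0.5 * 1.273240 * 20.952327
= 13.3387

13.3387


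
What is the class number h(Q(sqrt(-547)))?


K = Q(sqrt(-547)). d mod 4 = 1, so D = disc(K) = d = -547
h(K) equals the number of primitive reduced positive-definite forms (a, b, c) = a*x^2 + b*x*y + c*y^2 with b^2 - 4ac = D,
where reduced means |b| <= a <= c, with b >= 0 whenever |b| = a or a = c, and primitive means gcd(a, b, c) = 1.
Reduced forces 3a^2 <= |D| = 547, so 1 <= a <= 13; b must have the parity of D, and c = (b^2 - D)/(4a) must be an integer >= a.
Enumerate a = 1..13, b in [-a, a]:
  a=1: (1, 1, 137)  [1]
  a=2..10: none
  a=11: (11, -5, 13), (11, 5, 13)  [2]
  a=12..13: none
Total reduced forms: 1 + 2 = 3
h = 3

3


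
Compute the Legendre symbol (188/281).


p = 281 is prime, so compute (188/281) with the reciprocity algorithm (Jacobi-symbol steps: pull out 2s via (2/n), flip via reciprocity, reduce):
  pull out 2: (2/281) = +1  (since 281 mod 8 = 1)
  pull out 2: (2/281) = +1  (since 281 mod 8 = 1)
  reciprocity: (47/281) -> +(281/47)
  reduce: (46/47)
  pull out 2: (2/47) = +1  (since 47 mod 8 = 7)
  reciprocity: (23/47) -> -(47/23)
  reduce: (1/23)
  (1/23) = 1
Product of signs = -1
(188/281) = -1

-1


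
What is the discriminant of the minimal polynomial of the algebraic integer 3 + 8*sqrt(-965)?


The element 3 + 8*sqrt(-965) has minimal polynomial:
x^2 - 6*x + 61769
Discriminant = (-6)^2 - 4*(61769)
= 36 - 247076
= -247040

-247040


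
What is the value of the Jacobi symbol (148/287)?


Compute (148/287) via quadratic reciprocity:
  pull out 2: (2/287) = +1  (since 287 mod 8 = 7)
  pull out 2: (2/287) = +1  (since 287 mod 8 = 7)
  reciprocity: (37/287) -> +(287/37)
  reduce: (28/37)
  pull out 2: (2/37) = -1  (since 37 mod 8 = 5)
  pull out 2: (2/37) = -1  (since 37 mod 8 = 5)
  reciprocity: (7/37) -> +(37/7)
  reduce: (2/7)
  pull out 2: (2/7) = +1  (since 7 mod 8 = 7)
  (1/7) = 1
Product of signs = 1

1


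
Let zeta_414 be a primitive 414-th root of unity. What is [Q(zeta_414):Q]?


The degree equals Euler's totient phi(414).
414 = 2 * 3^2 * 23
phi(414) = 132

132


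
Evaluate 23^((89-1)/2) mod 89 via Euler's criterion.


p = 89 is prime and the exponent is (p-1)/2 = 44, so by Euler's criterion 23^44 = (23/89) = +1 or -1 mod 89.
Compute by square-and-multiply:
  44 = 32 + 8 + 4 (binary 101100)
  Repeated squaring mod 89: 23^1 = 23, 23^2 = 84, 23^4 = 25, 23^8 = 2, 23^16 = 4, 23^32 = 16
  23^44 = 23^32 * 23^8 * 23^4 = 16 * 2 * 25 mod 89
    16 * 2 = 32 = 32 mod 89
    32 * 25 = 800 = 88 mod 89
  23^44 = 88 mod 89
Result 88 = p - 1 = -1 mod 89: 23 is a quadratic non-residue mod 89. As a residue in [0, p-1] the value is 88.
23^44 mod 89 = 88

88


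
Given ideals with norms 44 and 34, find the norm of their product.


N(IJ) = N(I) * N(J)
= 44 * 34
= 1496

1496


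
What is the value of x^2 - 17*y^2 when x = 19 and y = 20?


x^2 - d*y^2
= 19^2 - 17*20^2
= 361 - 6800
= -6439

-6439


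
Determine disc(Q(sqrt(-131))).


For K = Q(sqrt(d)) with d squarefree: disc(K) = d if d = 1 mod 4, and disc(K) = 4d if d = 2 or 3 mod 4.
Here d = -131, and d mod 4 = 1.
d = 1 mod 4 (O_K = Z[(1+sqrt(d))/2]), so disc(K) = d = -131

-131


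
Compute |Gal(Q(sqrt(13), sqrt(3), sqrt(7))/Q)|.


The 3 square roots of distinct primes are multiplicatively independent over Q,
so [K:Q] = 2^3 and Gal(K/Q) is isomorphic to (Z/2Z)^3.
|Gal| = 2^3 = 8

8


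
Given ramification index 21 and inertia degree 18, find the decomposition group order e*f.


|D_P| = e * f
= 21 * 18
= 378

378


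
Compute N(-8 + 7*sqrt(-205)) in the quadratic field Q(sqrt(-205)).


N(a + b*sqrt(d)) = a^2 - d*b^2
= (-8)^2 - (-205)*(7)^2
= 64 + 10045
= 10109

10109


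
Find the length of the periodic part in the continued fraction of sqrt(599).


Run the CF algorithm for sqrt(599).
a_0 = floor(sqrt(599)) = 24; set m_0=0, q_0=1.
Recurrence: m' = q*a - m,  q' = (d - m'^2)/q,  a' = floor((a_0 + m')/q').
  step 1: m=24, q=23, a=2
  step 2: m=22, q=5, a=9
  step 3: m=23, q=14, a=3
  step 4: m=19, q=17, a=2
  step 5: m=15, q=22, a=1
  step 6: m=7, q=25, a=1
  step 7: m=18, q=11, a=3
  step 8: m=15, q=34, a=1
  step 9: m=19, q=7, a=6
  step 10: m=23, q=10, a=4
  step 11: m=17, q=31, a=1
  step 12: m=14, q=13, a=2
  step 13: m=12, q=35, a=1
  step 14: m=23, q=2, a=23
  step 15: m=23, q=35, a=1
  step 16: m=12, q=13, a=2
  step 17: m=14, q=31, a=1
  step 18: m=17, q=10, a=4
  step 19: m=23, q=7, a=6
  step 20: m=19, q=34, a=1
  step 21: m=15, q=11, a=3
  step 22: m=18, q=25, a=1
  step 23: m=7, q=22, a=1
  step 24: m=15, q=17, a=2
  step 25: m=19, q=14, a=3
  step 26: m=23, q=5, a=9
  step 27: m=22, q=23, a=2
  step 28: m=24, q=1, a=48
a_28 = 2*a_0 = 48, so the period closes here.
sqrt(599) = [24; 2, 9, 3, 2, 1, 1, 3, 1, 6, 4, 1, 2, 1, 23, 1, 2, 1, 4, 6, 1, 3, 1, 1, 2, 3, 9, 2, 48]
Period length = 28

28


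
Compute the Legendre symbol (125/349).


p = 349 is prime, so compute (125/349) with the reciprocity algorithm (Jacobi-symbol steps: pull out 2s via (2/n), flip via reciprocity, reduce):
  reciprocity: (125/349) -> +(349/125)
  reduce: (99/125)
  reciprocity: (99/125) -> +(125/99)
  reduce: (26/99)
  pull out 2: (2/99) = -1  (since 99 mod 8 = 3)
  reciprocity: (13/99) -> +(99/13)
  reduce: (8/13)
  pull out 2: (2/13) = -1  (since 13 mod 8 = 5)
  pull out 2: (2/13) = -1  (since 13 mod 8 = 5)
  pull out 2: (2/13) = -1  (since 13 mod 8 = 5)
  (1/13) = 1
Product of signs = 1
(125/349) = 1

1


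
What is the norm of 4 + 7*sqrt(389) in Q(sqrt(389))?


N(a + b*sqrt(d)) = a^2 - d*b^2
= (4)^2 - (389)*(7)^2
= 16 - 19061
= -19045

-19045


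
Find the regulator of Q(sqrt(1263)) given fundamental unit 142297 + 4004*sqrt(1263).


epsilon = 142297 + 4004*sqrt(1263)
= 284594.0000
R = ln(284594.0000)
= 12.5588

12.5588


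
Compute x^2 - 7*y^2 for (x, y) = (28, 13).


x^2 - d*y^2
= 28^2 - 7*13^2
= 784 - 1183
= -399

-399


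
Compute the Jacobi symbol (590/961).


Compute (590/961) via quadratic reciprocity:
  pull out 2: (2/961) = +1  (since 961 mod 8 = 1)
  reciprocity: (295/961) -> +(961/295)
  reduce: (76/295)
  pull out 2: (2/295) = +1  (since 295 mod 8 = 7)
  pull out 2: (2/295) = +1  (since 295 mod 8 = 7)
  reciprocity: (19/295) -> -(295/19)
  reduce: (10/19)
  pull out 2: (2/19) = -1  (since 19 mod 8 = 3)
  reciprocity: (5/19) -> +(19/5)
  reduce: (4/5)
  pull out 2: (2/5) = -1  (since 5 mod 8 = 5)
  pull out 2: (2/5) = -1  (since 5 mod 8 = 5)
  (1/5) = 1
Product of signs = 1

1


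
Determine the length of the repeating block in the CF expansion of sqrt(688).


Run the CF algorithm for sqrt(688).
a_0 = floor(sqrt(688)) = 26; set m_0=0, q_0=1.
Recurrence: m' = q*a - m,  q' = (d - m'^2)/q,  a' = floor((a_0 + m')/q').
  step 1: m=26, q=12, a=4
  step 2: m=22, q=17, a=2
  step 3: m=12, q=32, a=1
  step 4: m=20, q=9, a=5
  step 5: m=25, q=7, a=7
  step 6: m=24, q=16, a=3
  step 7: m=24, q=7, a=7
  step 8: m=25, q=9, a=5
  step 9: m=20, q=32, a=1
  step 10: m=12, q=17, a=2
  step 11: m=22, q=12, a=4
  step 12: m=26, q=1, a=52
a_12 = 2*a_0 = 52, so the period closes here.
sqrt(688) = [26; 4, 2, 1, 5, 7, 3, 7, 5, 1, 2, 4, 52]
Period length = 12

12


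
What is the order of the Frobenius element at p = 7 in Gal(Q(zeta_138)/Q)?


The Frobenius at p in Gal(Q(zeta_n)/Q) = (Z/nZ)* is the class of p, so its order is ord_138(7), the smallest k >= 1 with 7^k = 1 mod 138.
n = 138 = 2 * 3 * 23, phi(138) = 44; the order divides phi(n).
Divisors of 44: 1, 2, 4, 11, 22, 44
Repeated squaring mod 138: 7^1 = 7, 7^2 = 49, 7^4 = 55, 7^8 = 127, 7^16 = 121, 7^32 = 13
Test divisors in increasing order:
  k=1: 7^1 = 7 mod 138
  k=2: 7^2 = 49 mod 138
  k=4: 7^4 = 55 mod 138
  k=11: 7^11 = 127 * 49 * 7 = 91 mod 138
  k=22: 7^22 = 121 * 55 * 49 = 1 mod 138  <- first divisor giving 1
Order = 22

22


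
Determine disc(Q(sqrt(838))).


For K = Q(sqrt(d)) with d squarefree: disc(K) = d if d = 1 mod 4, and disc(K) = 4d if d = 2 or 3 mod 4.
Here d = 838, and d mod 4 = 2.
d = 2 mod 4, not 1 (O_K = Z[sqrt(d)]), so disc(K) = 4d = 4 * (838) = 3352

3352


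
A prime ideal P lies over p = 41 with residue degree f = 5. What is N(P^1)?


N(P^a) = p^(a*f)
= 41^(1*5)
= 41^5
= 115856201

115856201


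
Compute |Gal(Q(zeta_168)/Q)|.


|Gal(Q(zeta_168)/Q)| = phi(168)
= 48

48


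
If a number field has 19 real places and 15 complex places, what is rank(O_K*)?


By Dirichlet's unit theorem:
rank = r1 + r2 - 1
= 19 + 15 - 1
= 33

33


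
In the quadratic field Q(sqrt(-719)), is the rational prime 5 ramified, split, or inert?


K = Q(sqrt(-719)). Since d mod 4 = 1, disc(K) = -719.
Check p | disc: -719 mod 5 = 1.
p does not divide disc. Compute Legendre symbol (d/p):
1^((5-1)/2) mod 5 = 1
(d/p) = 1, so p splits: (p) = P*P' with e=1, f=1, g=2.
Therefore p is split.

split


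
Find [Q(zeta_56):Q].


The degree equals Euler's totient phi(56).
56 = 2^3 * 7
phi(56) = 24

24


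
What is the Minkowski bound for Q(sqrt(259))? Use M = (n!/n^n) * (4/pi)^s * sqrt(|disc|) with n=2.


d = 259, d mod 4 = 3, so disc(K) = 4d = 1036; |disc(K)| = 1036
Real quadratic field, so n = 2, s = r2 = 0, r1 = 2
M = (n!/n^n) * (4/pi)^s * sqrt(|disc(K)|) = (2!/2^2) * (4/pi)^0 * sqrt(1036)
= 0.5 * 1.000000 * 32.186954
= 16.0935

16.0935


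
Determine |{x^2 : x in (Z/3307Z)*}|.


For prime p, the number of non-zero quadratic residues is (p-1)/2.
= (3307-1)/2
= 1653

1653


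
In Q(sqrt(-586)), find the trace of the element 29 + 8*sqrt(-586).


Tr(a + b*sqrt(d)) = (a + b*sqrt(d)) + (a - b*sqrt(d)) = 2a
= 2 * (29)
= 58

58


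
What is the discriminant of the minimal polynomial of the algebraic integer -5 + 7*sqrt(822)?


The element -5 + 7*sqrt(822) has minimal polynomial:
x^2 + 10*x - 40253
Discriminant = (10)^2 - 4*(-40253)
= 100 + 161012
= 161112

161112


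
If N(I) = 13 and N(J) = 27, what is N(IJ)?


N(IJ) = N(I) * N(J)
= 13 * 27
= 351

351


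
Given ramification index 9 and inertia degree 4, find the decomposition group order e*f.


|D_P| = e * f
= 9 * 4
= 36

36


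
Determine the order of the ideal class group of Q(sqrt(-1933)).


K = Q(sqrt(-1933)). d mod 4 = 3, so D = disc(K) = 4d = -7732
h(K) equals the number of primitive reduced positive-definite forms (a, b, c) = a*x^2 + b*x*y + c*y^2 with b^2 - 4ac = D,
where reduced means |b| <= a <= c, with b >= 0 whenever |b| = a or a = c, and primitive means gcd(a, b, c) = 1.
Reduced forces 3a^2 <= |D| = 7732, so 1 <= a <= 50; b must have the parity of D, and c = (b^2 - D)/(4a) must be an integer >= a.
Enumerate a = 1..50, b in [-a, a]:
  a=1: (1, 0, 1933)  [1]
  a=2: (2, 2, 967)  [1]
  a=3..10: none
  a=11: (11, -10, 178), (11, 10, 178)  [2]
  a=12: none
  a=13: (13, -4, 149), (13, 4, 149)  [2]
  a=14..18: none
  a=19: (19, -18, 106), (19, 18, 106)  [2]
  a=20..21: none
  a=22: (22, -10, 89), (22, 10, 89)  [2]
  a=23..25: none
  a=26: (26, -22, 79), (26, 22, 79)  [2]
  a=27..30: none
  a=31: (31, -24, 67), (31, 24, 67)  [2]
  a=32..36: none
  a=37: (37, -36, 61), (37, 36, 61)  [2]
  a=38: (38, -18, 53), (38, 18, 53)  [2]
  a=39..50: none
Total reduced forms: 1 + 1 + 2 + 2 + 2 + 2 + 2 + 2 + 2 + 2 = 18
h = 18

18


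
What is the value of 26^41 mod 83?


p = 83 is prime and the exponent is (p-1)/2 = 41, so by Euler's criterion 26^41 = (26/83) = +1 or -1 mod 83.
Compute by square-and-multiply:
  41 = 32 + 8 + 1 (binary 101001)
  Repeated squaring mod 83: 26^1 = 26, 26^2 = 12, 26^4 = 61, 26^8 = 69, 26^16 = 30, 26^32 = 70
  26^41 = 26^32 * 26^8 * 26^1 = 70 * 69 * 26 mod 83
    70 * 69 = 4830 = 16 mod 83
    16 * 26 = 416 = 1 mod 83
  26^41 = 1 mod 83
Result 1: 26 is a quadratic residue mod 83.
26^41 mod 83 = 1

1


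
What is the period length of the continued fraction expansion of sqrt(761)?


Run the CF algorithm for sqrt(761).
a_0 = floor(sqrt(761)) = 27; set m_0=0, q_0=1.
Recurrence: m' = q*a - m,  q' = (d - m'^2)/q,  a' = floor((a_0 + m')/q').
  step 1: m=27, q=32, a=1
  step 2: m=5, q=23, a=1
  step 3: m=18, q=19, a=2
  step 4: m=20, q=19, a=2
  step 5: m=18, q=23, a=1
  step 6: m=5, q=32, a=1
  step 7: m=27, q=1, a=54
a_7 = 2*a_0 = 54, so the period closes here.
sqrt(761) = [27; 1, 1, 2, 2, 1, 1, 54]
Period length = 7

7


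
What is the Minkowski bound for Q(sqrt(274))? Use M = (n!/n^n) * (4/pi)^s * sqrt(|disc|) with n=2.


d = 274, d mod 4 = 2, so disc(K) = 4d = 1096; |disc(K)| = 1096
Real quadratic field, so n = 2, s = r2 = 0, r1 = 2
M = (n!/n^n) * (4/pi)^s * sqrt(|disc(K)|) = (2!/2^2) * (4/pi)^0 * sqrt(1096)
= 0.5 * 1.000000 * 33.105891
= 16.5529

16.5529


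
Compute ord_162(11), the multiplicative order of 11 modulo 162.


We want ord_162(11), the smallest k >= 1 with 11^k = 1 mod 162.
n = 162 = 2 * 3^4, phi(162) = 54; the order divides phi(n).
Divisors of 54: 1, 2, 3, 6, 9, 18, 27, 54
Repeated squaring mod 162: 11^1 = 11, 11^2 = 121, 11^4 = 61, 11^8 = 157, 11^16 = 25, 11^32 = 139
Test divisors in increasing order:
  k=1: 11^1 = 11 mod 162
  k=2: 11^2 = 121 mod 162
  k=3: 11^3 = 121 * 11 = 35 mod 162
  k=6: 11^6 = 61 * 121 = 91 mod 162
  k=9: 11^9 = 157 * 11 = 107 mod 162
  k=18: 11^18 = 25 * 121 = 109 mod 162
  k=27: 11^27 = 25 * 157 * 121 * 11 = 161 mod 162
  k=54: 11^54 = 139 * 25 * 61 * 121 = 1 mod 162  <- first divisor giving 1
Order = 54

54


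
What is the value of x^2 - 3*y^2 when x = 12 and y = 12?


x^2 - d*y^2
= 12^2 - 3*12^2
= 144 - 432
= -288

-288


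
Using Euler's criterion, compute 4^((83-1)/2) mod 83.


p = 83 is prime and the exponent is (p-1)/2 = 41, so by Euler's criterion 4^41 = (4/83) = +1 or -1 mod 83.
Compute by square-and-multiply:
  41 = 32 + 8 + 1 (binary 101001)
  Repeated squaring mod 83: 4^1 = 4, 4^2 = 16, 4^4 = 7, 4^8 = 49, 4^16 = 77, 4^32 = 36
  4^41 = 4^32 * 4^8 * 4^1 = 36 * 49 * 4 mod 83
    36 * 49 = 1764 = 21 mod 83
    21 * 4 = 84 = 1 mod 83
  4^41 = 1 mod 83
Result 1: 4 is a quadratic residue mod 83.
4^41 mod 83 = 1

1


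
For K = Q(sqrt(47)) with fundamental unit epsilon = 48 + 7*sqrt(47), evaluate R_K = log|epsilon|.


epsilon = 48 + 7*sqrt(47)
= 95.9896
R = ln(95.9896)
= 4.5642

4.5642


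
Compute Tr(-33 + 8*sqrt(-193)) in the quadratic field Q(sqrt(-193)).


Tr(a + b*sqrt(d)) = (a + b*sqrt(d)) + (a - b*sqrt(d)) = 2a
= 2 * (-33)
= -66

-66
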